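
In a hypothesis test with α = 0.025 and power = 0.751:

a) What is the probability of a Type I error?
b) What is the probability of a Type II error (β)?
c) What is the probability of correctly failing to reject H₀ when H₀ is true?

a) Type I error probability = α = 0.025
b) Power = P(reject H₀ | H₁ true) = 1 - β = 0.751, so Type II error probability = β = 1 - Power = 0.249
c) P(fail to reject H₀ | H₀ true) = 1 - α = 0.975

Answer: a) 0.025, b) 0.249, c) 0.975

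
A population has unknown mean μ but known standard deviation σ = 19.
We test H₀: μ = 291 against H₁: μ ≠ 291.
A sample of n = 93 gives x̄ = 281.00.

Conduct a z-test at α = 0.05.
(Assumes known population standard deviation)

Standard error: SE = σ/√n = 19/√93 = 1.9702
z-statistic: z = (x̄ - μ₀)/SE = (281.00 - 291)/1.9702 = -5.0756
Critical value: ±1.960
p-value < 0.0001
Decision: reject H₀

Answer: z = -5.0756, reject H₀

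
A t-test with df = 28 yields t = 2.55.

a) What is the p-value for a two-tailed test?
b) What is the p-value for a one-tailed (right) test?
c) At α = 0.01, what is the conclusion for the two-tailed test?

Answer: a) 0.0165, b) 0.0083, c) fail to reject H₀

Derivation:
Using t-distribution with df = 28:
a) Two-tailed: p = 2×P(T > 2.55) = 0.0165
b) One-tailed: p = P(T > 2.55) = 0.0083
c) 0.0165 ≥ 0.01, fail to reject H₀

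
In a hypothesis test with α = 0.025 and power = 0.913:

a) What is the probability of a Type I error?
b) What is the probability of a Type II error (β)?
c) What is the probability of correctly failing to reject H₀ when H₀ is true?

a) Type I error probability = α = 0.025
b) Power = P(reject H₀ | H₁ true) = 1 - β = 0.913, so Type II error probability = β = 1 - Power = 0.087
c) P(fail to reject H₀ | H₀ true) = 1 - α = 0.975

Answer: a) 0.025, b) 0.087, c) 0.975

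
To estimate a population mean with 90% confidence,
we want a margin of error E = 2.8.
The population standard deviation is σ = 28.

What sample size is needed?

z_0.05 = 1.645
n = (z×σ/E)² = (1.645×28/2.8)²
n = 270.6025
Round up: n = 271

Answer: n = 271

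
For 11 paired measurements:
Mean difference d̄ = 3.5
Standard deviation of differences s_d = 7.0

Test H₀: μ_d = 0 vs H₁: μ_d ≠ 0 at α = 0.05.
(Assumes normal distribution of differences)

df = n - 1 = 10
SE = s_d/√n = 7.0/√11 = 2.1106
t = d̄/SE = 3.5/2.1106 = 1.6583
Critical value: t_{0.025,10} = ±2.228
p-value ≈ 0.1282
Decision: fail to reject H₀

Answer: t = 1.6583, fail to reject H₀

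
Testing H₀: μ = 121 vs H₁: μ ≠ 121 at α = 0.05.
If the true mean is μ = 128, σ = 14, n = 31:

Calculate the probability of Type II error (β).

Answer: β ≈ 0.2050

Derivation:
SE = σ/√n = 14/√31 = 2.5145
Critical values: μ₀ ± z_0.025×SE = 121 ± 1.960×2.5145
Acceptance region: (116.0716, 125.9284)
Under H₁ (μ = 128): z_high = (125.9284 - 128)/2.5145 = -0.8239, z_low = (116.0716 - 128)/2.5145 = -4.7438
β = P(not reject | H₁) = Φ(-0.8239) - Φ(-4.7438) ≈ 0.2050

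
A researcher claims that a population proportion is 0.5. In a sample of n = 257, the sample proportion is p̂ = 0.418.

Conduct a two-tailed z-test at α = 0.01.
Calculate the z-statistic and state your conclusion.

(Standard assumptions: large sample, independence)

Answer: z = -2.6291, reject H₀

Derivation:
H₀: p = 0.5, H₁: p ≠ 0.5
Standard error: SE = √(p₀(1-p₀)/n) = √(0.5×0.5/257) = 0.031189
z-statistic: z = (p̂ - p₀)/SE = (0.418 - 0.5)/0.031189 = -2.6291
Critical value: z_0.005 = ±2.576
p-value = 0.0086
Decision: reject H₀ at α = 0.01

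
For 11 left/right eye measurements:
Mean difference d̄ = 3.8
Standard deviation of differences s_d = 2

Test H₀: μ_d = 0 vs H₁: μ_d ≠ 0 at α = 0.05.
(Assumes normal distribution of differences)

df = n - 1 = 10
SE = s_d/√n = 2/√11 = 0.6030
t = d̄/SE = 3.8/0.6030 = 6.3018
Critical value: t_{0.025,10} = ±2.228
p-value ≈ 0.0001
Decision: reject H₀

Answer: t = 6.3018, reject H₀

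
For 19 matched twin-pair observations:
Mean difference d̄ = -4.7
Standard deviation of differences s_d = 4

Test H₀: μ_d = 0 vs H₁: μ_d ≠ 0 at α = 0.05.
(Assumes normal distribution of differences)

df = n - 1 = 18
SE = s_d/√n = 4/√19 = 0.9177
t = d̄/SE = -4.7/0.9177 = -5.1215
Critical value: t_{0.025,18} = ±2.101
p-value ≈ 0.0001
Decision: reject H₀

Answer: t = -5.1215, reject H₀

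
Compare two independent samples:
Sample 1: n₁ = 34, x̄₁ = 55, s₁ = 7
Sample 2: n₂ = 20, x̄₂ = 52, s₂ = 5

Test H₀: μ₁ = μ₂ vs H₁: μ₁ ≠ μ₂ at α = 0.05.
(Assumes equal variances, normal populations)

Answer: t = 1.6784, fail to reject H₀

Derivation:
Pooled variance: s²_p = [33×7² + 19×5²]/(52) = 40.2308
s_p = 6.3428
SE = s_p×√(1/n₁ + 1/n₂) = 6.3428×√(1/34 + 1/20) = 1.7874
t = (x̄₁ - x̄₂)/SE = (55 - 52)/1.7874 = 1.6784
df = 52, t-critical = ±2.007
Decision: fail to reject H₀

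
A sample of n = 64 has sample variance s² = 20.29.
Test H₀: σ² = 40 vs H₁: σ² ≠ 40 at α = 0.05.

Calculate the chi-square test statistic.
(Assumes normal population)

df = n - 1 = 63
χ² = (n-1)s²/σ₀² = 63×20.29/40 = 31.9567
Critical values: χ²_{0.975,63} = 42.950, χ²_{0.025,63} = 86.830
Rejection region: χ² < 42.950 or χ² > 86.830
Decision: reject H₀

Answer: χ² = 31.9567, reject H₀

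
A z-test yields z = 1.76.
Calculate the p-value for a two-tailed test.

Answer: p-value ≈ 0.0784

Derivation:
For z = 1.76:
p = 2×P(Z > |1.76|) = 2×(1 - Φ(1.76)) = 0.0784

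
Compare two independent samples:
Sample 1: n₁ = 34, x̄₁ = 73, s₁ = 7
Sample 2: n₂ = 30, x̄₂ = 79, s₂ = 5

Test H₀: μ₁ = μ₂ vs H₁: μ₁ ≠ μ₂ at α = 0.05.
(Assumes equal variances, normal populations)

Answer: t = -3.8974, reject H₀

Derivation:
Pooled variance: s²_p = [33×7² + 29×5²]/(62) = 37.7742
s_p = 6.1461
SE = s_p×√(1/n₁ + 1/n₂) = 6.1461×√(1/34 + 1/30) = 1.5395
t = (x̄₁ - x̄₂)/SE = (73 - 79)/1.5395 = -3.8974
df = 62, t-critical = ±1.999
Decision: reject H₀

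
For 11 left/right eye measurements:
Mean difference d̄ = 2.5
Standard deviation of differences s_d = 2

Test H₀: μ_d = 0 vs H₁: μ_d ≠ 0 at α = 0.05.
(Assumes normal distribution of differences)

Answer: t = 4.1459, reject H₀

Derivation:
df = n - 1 = 10
SE = s_d/√n = 2/√11 = 0.6030
t = d̄/SE = 2.5/0.6030 = 4.1459
Critical value: t_{0.025,10} = ±2.228
p-value ≈ 0.0020
Decision: reject H₀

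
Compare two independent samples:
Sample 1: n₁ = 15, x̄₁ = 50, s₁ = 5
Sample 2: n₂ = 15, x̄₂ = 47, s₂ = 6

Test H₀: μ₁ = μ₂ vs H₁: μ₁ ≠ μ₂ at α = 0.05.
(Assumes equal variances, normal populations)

Pooled variance: s²_p = [14×5² + 14×6²]/(28) = 30.5000
s_p = 5.5227
SE = s_p×√(1/n₁ + 1/n₂) = 5.5227×√(1/15 + 1/15) = 2.0166
t = (x̄₁ - x̄₂)/SE = (50 - 47)/2.0166 = 1.4877
df = 28, t-critical = ±2.048
Decision: fail to reject H₀

Answer: t = 1.4877, fail to reject H₀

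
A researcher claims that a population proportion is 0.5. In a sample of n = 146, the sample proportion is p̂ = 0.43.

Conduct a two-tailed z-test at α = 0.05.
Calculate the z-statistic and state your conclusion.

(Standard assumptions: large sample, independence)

H₀: p = 0.5, H₁: p ≠ 0.5
Standard error: SE = √(p₀(1-p₀)/n) = √(0.5×0.5/146) = 0.041380
z-statistic: z = (p̂ - p₀)/SE = (0.43 - 0.5)/0.041380 = -1.6916
Critical value: z_0.025 = ±1.960
p-value = 0.0907
Decision: fail to reject H₀ at α = 0.05

Answer: z = -1.6916, fail to reject H₀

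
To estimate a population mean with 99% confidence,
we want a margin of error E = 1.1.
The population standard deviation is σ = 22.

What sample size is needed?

Answer: n = 2655

Derivation:
z_0.005 = 2.576
n = (z×σ/E)² = (2.576×22/1.1)²
n = 2654.3104
Round up: n = 2655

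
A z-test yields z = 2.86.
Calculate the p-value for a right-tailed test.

For z = 2.86:
p = P(Z > 2.86) = 1 - Φ(2.86) = 0.0021

Answer: p-value ≈ 0.0021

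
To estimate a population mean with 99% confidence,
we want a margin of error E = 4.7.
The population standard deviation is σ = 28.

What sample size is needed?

Answer: n = 236

Derivation:
z_0.005 = 2.576
n = (z×σ/E)² = (2.576×28/4.7)²
n = 235.5115
Round up: n = 236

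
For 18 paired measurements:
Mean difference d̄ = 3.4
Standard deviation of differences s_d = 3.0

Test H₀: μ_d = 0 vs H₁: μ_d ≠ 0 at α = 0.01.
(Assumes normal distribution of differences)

df = n - 1 = 17
SE = s_d/√n = 3.0/√18 = 0.7071
t = d̄/SE = 3.4/0.7071 = 4.8084
Critical value: t_{0.005,17} = ±2.898
p-value ≈ 0.0002
Decision: reject H₀

Answer: t = 4.8084, reject H₀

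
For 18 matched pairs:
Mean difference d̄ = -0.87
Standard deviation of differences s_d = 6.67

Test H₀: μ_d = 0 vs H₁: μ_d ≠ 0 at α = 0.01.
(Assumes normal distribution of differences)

Answer: t = -0.5534, fail to reject H₀

Derivation:
df = n - 1 = 17
SE = s_d/√n = 6.67/√18 = 1.5721
t = d̄/SE = -0.87/1.5721 = -0.5534
Critical value: t_{0.005,17} = ±2.898
p-value ≈ 0.5872
Decision: fail to reject H₀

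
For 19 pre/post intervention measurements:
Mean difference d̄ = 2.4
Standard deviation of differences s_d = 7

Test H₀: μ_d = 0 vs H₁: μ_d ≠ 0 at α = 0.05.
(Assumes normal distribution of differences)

Answer: t = 1.4945, fail to reject H₀

Derivation:
df = n - 1 = 18
SE = s_d/√n = 7/√19 = 1.6059
t = d̄/SE = 2.4/1.6059 = 1.4945
Critical value: t_{0.025,18} = ±2.101
p-value ≈ 0.1524
Decision: fail to reject H₀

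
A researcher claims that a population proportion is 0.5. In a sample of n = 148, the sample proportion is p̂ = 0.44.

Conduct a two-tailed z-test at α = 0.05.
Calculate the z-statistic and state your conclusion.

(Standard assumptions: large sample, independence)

Answer: z = -1.4599, fail to reject H₀

Derivation:
H₀: p = 0.5, H₁: p ≠ 0.5
Standard error: SE = √(p₀(1-p₀)/n) = √(0.5×0.5/148) = 0.041100
z-statistic: z = (p̂ - p₀)/SE = (0.44 - 0.5)/0.041100 = -1.4599
Critical value: z_0.025 = ±1.960
p-value = 0.1443
Decision: fail to reject H₀ at α = 0.05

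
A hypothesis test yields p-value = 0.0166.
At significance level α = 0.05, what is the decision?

Compare p-value to α:
0.0166 < 0.05
Decision: reject H₀

Answer: reject H₀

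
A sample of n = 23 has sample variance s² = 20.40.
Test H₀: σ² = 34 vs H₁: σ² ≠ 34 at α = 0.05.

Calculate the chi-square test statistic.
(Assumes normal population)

Answer: χ² = 13.2000, fail to reject H₀

Derivation:
df = n - 1 = 22
χ² = (n-1)s²/σ₀² = 22×20.40/34 = 13.2000
Critical values: χ²_{0.975,22} = 10.982, χ²_{0.025,22} = 36.781
Rejection region: χ² < 10.982 or χ² > 36.781
Decision: fail to reject H₀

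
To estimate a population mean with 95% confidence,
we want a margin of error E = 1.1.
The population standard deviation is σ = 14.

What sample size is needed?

Answer: n = 623

Derivation:
z_0.025 = 1.960
n = (z×σ/E)² = (1.960×14/1.1)²
n = 622.2757
Round up: n = 623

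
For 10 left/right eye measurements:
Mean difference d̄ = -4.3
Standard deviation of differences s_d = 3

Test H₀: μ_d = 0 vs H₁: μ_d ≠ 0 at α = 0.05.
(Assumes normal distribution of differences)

Answer: t = -4.5325, reject H₀

Derivation:
df = n - 1 = 9
SE = s_d/√n = 3/√10 = 0.9487
t = d̄/SE = -4.3/0.9487 = -4.5325
Critical value: t_{0.025,9} = ±2.262
p-value ≈ 0.0014
Decision: reject H₀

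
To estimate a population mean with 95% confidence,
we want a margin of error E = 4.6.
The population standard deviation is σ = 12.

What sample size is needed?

Answer: n = 27

Derivation:
z_0.025 = 1.960
n = (z×σ/E)² = (1.960×12/4.6)²
n = 26.1432
Round up: n = 27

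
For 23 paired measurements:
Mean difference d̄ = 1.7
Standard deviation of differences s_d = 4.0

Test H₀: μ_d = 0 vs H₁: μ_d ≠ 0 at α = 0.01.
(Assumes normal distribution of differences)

df = n - 1 = 22
SE = s_d/√n = 4.0/√23 = 0.8341
t = d̄/SE = 1.7/0.8341 = 2.0381
Critical value: t_{0.005,22} = ±2.819
p-value ≈ 0.0537
Decision: fail to reject H₀

Answer: t = 2.0381, fail to reject H₀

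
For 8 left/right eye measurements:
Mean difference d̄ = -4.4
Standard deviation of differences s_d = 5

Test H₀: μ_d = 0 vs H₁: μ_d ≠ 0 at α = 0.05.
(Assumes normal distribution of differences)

Answer: t = -2.4890, reject H₀

Derivation:
df = n - 1 = 7
SE = s_d/√n = 5/√8 = 1.7678
t = d̄/SE = -4.4/1.7678 = -2.4890
Critical value: t_{0.025,7} = ±2.365
p-value ≈ 0.0417
Decision: reject H₀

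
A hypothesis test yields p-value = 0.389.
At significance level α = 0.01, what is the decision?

Answer: fail to reject H₀

Derivation:
Compare p-value to α:
0.389 ≥ 0.01
Decision: fail to reject H₀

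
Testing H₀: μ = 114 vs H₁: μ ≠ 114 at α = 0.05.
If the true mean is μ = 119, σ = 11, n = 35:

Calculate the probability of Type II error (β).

Answer: β ≈ 0.2329

Derivation:
SE = σ/√n = 11/√35 = 1.8593
Critical values: μ₀ ± z_0.025×SE = 114 ± 1.960×1.8593
Acceptance region: (110.3558, 117.6442)
Under H₁ (μ = 119): z_high = (117.6442 - 119)/1.8593 = -0.7292, z_low = (110.3558 - 119)/1.8593 = -4.6492
β = P(not reject | H₁) = Φ(-0.7292) - Φ(-4.6492) ≈ 0.2329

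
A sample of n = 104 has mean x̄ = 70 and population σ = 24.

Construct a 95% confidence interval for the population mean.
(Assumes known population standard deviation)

Answer: (65.3873, 74.6127)

Derivation:
Confidence level: 95%, α = 0.05
z_0.025 = 1.960
SE = σ/√n = 24/√104 = 2.3534
Margin of error = 1.960 × 2.3534 = 4.6127
CI: x̄ ± margin = 70 ± 4.6127
CI: (65.3873, 74.6127)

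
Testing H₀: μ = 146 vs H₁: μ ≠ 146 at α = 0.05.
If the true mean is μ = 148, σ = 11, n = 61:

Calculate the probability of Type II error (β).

SE = σ/√n = 11/√61 = 1.4084
Critical values: μ₀ ± z_0.025×SE = 146 ± 1.960×1.4084
Acceptance region: (143.2395, 148.7605)
Under H₁ (μ = 148): z_high = (148.7605 - 148)/1.4084 = 0.5400, z_low = (143.2395 - 148)/1.4084 = -3.3801
β = P(not reject | H₁) = Φ(0.5400) - Φ(-3.3801) ≈ 0.7050

Answer: β ≈ 0.7050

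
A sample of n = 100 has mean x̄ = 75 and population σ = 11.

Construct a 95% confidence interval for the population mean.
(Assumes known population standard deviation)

Confidence level: 95%, α = 0.05
z_0.025 = 1.960
SE = σ/√n = 11/√100 = 1.1000
Margin of error = 1.960 × 1.1000 = 2.1560
CI: x̄ ± margin = 75 ± 2.1560
CI: (72.8440, 77.1560)

Answer: (72.8440, 77.1560)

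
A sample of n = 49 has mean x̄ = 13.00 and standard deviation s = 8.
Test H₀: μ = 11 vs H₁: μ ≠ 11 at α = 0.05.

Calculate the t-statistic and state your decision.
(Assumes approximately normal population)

Answer: t = 1.7499, fail to reject H₀

Derivation:
df = n - 1 = 48
SE = s/√n = 8/√49 = 1.1429
t = (x̄ - μ₀)/SE = (13.00 - 11)/1.1429 = 1.7499
Critical value: t_{0.025,48} = ±2.011
p-value ≈ 0.0865
Decision: fail to reject H₀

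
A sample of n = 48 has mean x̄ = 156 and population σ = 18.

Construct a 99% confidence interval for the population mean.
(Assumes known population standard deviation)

Confidence level: 99%, α = 0.01
z_0.005 = 2.576
SE = σ/√n = 18/√48 = 2.5981
Margin of error = 2.576 × 2.5981 = 6.6927
CI: x̄ ± margin = 156 ± 6.6927
CI: (149.3073, 162.6927)

Answer: (149.3073, 162.6927)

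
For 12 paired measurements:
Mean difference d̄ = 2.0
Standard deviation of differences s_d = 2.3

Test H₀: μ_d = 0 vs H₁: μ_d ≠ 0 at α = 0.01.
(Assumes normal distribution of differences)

Answer: t = 3.0120, fail to reject H₀

Derivation:
df = n - 1 = 11
SE = s_d/√n = 2.3/√12 = 0.6640
t = d̄/SE = 2.0/0.6640 = 3.0120
Critical value: t_{0.005,11} = ±3.106
p-value ≈ 0.0118
Decision: fail to reject H₀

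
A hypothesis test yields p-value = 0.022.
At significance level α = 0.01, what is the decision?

Compare p-value to α:
0.022 ≥ 0.01
Decision: fail to reject H₀

Answer: fail to reject H₀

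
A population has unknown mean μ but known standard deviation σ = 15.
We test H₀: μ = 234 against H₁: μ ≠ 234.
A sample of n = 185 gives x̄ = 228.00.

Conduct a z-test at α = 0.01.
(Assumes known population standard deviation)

Answer: z = -5.4407, reject H₀

Derivation:
Standard error: SE = σ/√n = 15/√185 = 1.1028
z-statistic: z = (x̄ - μ₀)/SE = (228.00 - 234)/1.1028 = -5.4407
Critical value: ±2.576
p-value < 0.0001
Decision: reject H₀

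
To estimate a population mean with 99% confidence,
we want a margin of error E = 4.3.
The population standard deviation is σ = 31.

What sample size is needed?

z_0.005 = 2.576
n = (z×σ/E)² = (2.576×31/4.3)²
n = 344.8881
Round up: n = 345

Answer: n = 345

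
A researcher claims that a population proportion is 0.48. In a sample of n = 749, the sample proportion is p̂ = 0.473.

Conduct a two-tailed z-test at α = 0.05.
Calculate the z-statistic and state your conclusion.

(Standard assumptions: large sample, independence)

Answer: z = -0.3835, fail to reject H₀

Derivation:
H₀: p = 0.48, H₁: p ≠ 0.48
Standard error: SE = √(p₀(1-p₀)/n) = √(0.48×0.52/749) = 0.018255
z-statistic: z = (p̂ - p₀)/SE = (0.473 - 0.48)/0.018255 = -0.3835
Critical value: z_0.025 = ±1.960
p-value = 0.7013
Decision: fail to reject H₀ at α = 0.05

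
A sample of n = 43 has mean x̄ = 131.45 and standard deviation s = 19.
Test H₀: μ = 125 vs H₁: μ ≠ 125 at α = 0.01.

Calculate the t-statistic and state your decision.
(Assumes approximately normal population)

Answer: t = 2.2261, fail to reject H₀

Derivation:
df = n - 1 = 42
SE = s/√n = 19/√43 = 2.8975
t = (x̄ - μ₀)/SE = (131.45 - 125)/2.8975 = 2.2261
Critical value: t_{0.005,42} = ±2.698
p-value ≈ 0.0314
Decision: fail to reject H₀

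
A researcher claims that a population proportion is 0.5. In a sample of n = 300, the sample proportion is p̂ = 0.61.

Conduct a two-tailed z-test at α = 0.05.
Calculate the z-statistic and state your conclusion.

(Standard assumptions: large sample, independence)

H₀: p = 0.5, H₁: p ≠ 0.5
Standard error: SE = √(p₀(1-p₀)/n) = √(0.5×0.5/300) = 0.028868
z-statistic: z = (p̂ - p₀)/SE = (0.61 - 0.5)/0.028868 = 3.8104
Critical value: z_0.025 = ±1.960
p-value = 0.0001
Decision: reject H₀ at α = 0.05

Answer: z = 3.8104, reject H₀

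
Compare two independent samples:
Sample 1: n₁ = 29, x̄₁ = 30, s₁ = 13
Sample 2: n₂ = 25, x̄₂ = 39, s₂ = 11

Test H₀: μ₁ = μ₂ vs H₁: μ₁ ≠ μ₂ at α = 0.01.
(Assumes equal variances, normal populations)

Answer: t = -2.7213, reject H₀

Derivation:
Pooled variance: s²_p = [28×13² + 24×11²]/(52) = 146.8462
s_p = 12.1180
SE = s_p×√(1/n₁ + 1/n₂) = 12.1180×√(1/29 + 1/25) = 3.3072
t = (x̄₁ - x̄₂)/SE = (30 - 39)/3.3072 = -2.7213
df = 52, t-critical = ±2.674
Decision: reject H₀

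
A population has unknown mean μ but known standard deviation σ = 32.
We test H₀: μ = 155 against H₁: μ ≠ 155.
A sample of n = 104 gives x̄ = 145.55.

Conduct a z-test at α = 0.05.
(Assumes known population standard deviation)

Answer: z = -3.0116, reject H₀

Derivation:
Standard error: SE = σ/√n = 32/√104 = 3.1379
z-statistic: z = (x̄ - μ₀)/SE = (145.55 - 155)/3.1379 = -3.0116
Critical value: ±1.960
p-value = 0.0026
Decision: reject H₀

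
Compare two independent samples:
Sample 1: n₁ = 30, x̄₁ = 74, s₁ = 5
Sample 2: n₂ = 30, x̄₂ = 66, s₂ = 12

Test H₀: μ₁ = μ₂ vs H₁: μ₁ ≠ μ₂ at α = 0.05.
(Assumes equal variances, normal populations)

Pooled variance: s²_p = [29×5² + 29×12²]/(58) = 84.5000
s_p = 9.1924
SE = s_p×√(1/n₁ + 1/n₂) = 9.1924×√(1/30 + 1/30) = 2.3735
t = (x̄₁ - x̄₂)/SE = (74 - 66)/2.3735 = 3.3705
df = 58, t-critical = ±2.002
Decision: reject H₀

Answer: t = 3.3705, reject H₀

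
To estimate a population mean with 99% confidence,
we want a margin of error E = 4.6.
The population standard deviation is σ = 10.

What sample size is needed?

z_0.005 = 2.576
n = (z×σ/E)² = (2.576×10/4.6)²
n = 31.3600
Round up: n = 32

Answer: n = 32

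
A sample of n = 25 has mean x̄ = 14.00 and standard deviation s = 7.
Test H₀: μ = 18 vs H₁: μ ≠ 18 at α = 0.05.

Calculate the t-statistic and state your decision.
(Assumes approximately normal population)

df = n - 1 = 24
SE = s/√n = 7/√25 = 1.4000
t = (x̄ - μ₀)/SE = (14.00 - 18)/1.4000 = -2.8571
Critical value: t_{0.025,24} = ±2.064
p-value ≈ 0.0087
Decision: reject H₀

Answer: t = -2.8571, reject H₀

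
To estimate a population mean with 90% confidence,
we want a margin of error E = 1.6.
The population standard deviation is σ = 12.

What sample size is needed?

Answer: n = 153

Derivation:
z_0.05 = 1.645
n = (z×σ/E)² = (1.645×12/1.6)²
n = 152.2139
Round up: n = 153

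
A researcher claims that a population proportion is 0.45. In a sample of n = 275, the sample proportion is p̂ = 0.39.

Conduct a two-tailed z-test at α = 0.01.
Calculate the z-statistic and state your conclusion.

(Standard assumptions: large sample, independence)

H₀: p = 0.45, H₁: p ≠ 0.45
Standard error: SE = √(p₀(1-p₀)/n) = √(0.45×0.55/275) = 0.030000
z-statistic: z = (p̂ - p₀)/SE = (0.39 - 0.45)/0.030000 = -2.0000
Critical value: z_0.005 = ±2.576
p-value = 0.0455
Decision: fail to reject H₀ at α = 0.01

Answer: z = -2.0000, fail to reject H₀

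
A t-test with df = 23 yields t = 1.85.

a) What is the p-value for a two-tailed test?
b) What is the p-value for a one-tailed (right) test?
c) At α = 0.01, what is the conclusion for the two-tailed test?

Answer: a) 0.0772, b) 0.0386, c) fail to reject H₀

Derivation:
Using t-distribution with df = 23:
a) Two-tailed: p = 2×P(T > 1.85) = 0.0772
b) One-tailed: p = P(T > 1.85) = 0.0386
c) 0.0772 ≥ 0.01, fail to reject H₀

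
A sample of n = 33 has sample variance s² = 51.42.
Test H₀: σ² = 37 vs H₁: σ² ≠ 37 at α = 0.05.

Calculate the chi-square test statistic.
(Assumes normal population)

Answer: χ² = 44.4714, fail to reject H₀

Derivation:
df = n - 1 = 32
χ² = (n-1)s²/σ₀² = 32×51.42/37 = 44.4714
Critical values: χ²_{0.975,32} = 18.291, χ²_{0.025,32} = 49.480
Rejection region: χ² < 18.291 or χ² > 49.480
Decision: fail to reject H₀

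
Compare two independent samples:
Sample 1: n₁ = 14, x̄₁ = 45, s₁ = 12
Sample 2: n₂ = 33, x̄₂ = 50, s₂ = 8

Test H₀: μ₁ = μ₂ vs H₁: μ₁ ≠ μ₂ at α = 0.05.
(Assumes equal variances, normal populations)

Answer: t = -1.6796, fail to reject H₀

Derivation:
Pooled variance: s²_p = [13×12² + 32×8²]/(45) = 87.1111
s_p = 9.3333
SE = s_p×√(1/n₁ + 1/n₂) = 9.3333×√(1/14 + 1/33) = 2.9769
t = (x̄₁ - x̄₂)/SE = (45 - 50)/2.9769 = -1.6796
df = 45, t-critical = ±2.014
Decision: fail to reject H₀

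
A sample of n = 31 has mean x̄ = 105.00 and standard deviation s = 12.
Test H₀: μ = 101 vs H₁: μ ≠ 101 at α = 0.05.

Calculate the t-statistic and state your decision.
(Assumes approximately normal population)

df = n - 1 = 30
SE = s/√n = 12/√31 = 2.1553
t = (x̄ - μ₀)/SE = (105.00 - 101)/2.1553 = 1.8559
Critical value: t_{0.025,30} = ±2.042
p-value ≈ 0.0733
Decision: fail to reject H₀

Answer: t = 1.8559, fail to reject H₀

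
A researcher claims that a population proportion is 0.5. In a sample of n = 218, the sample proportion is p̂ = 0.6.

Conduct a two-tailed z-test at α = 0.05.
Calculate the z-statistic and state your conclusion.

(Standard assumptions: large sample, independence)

H₀: p = 0.5, H₁: p ≠ 0.5
Standard error: SE = √(p₀(1-p₀)/n) = √(0.5×0.5/218) = 0.033864
z-statistic: z = (p̂ - p₀)/SE = (0.6 - 0.5)/0.033864 = 2.9530
Critical value: z_0.025 = ±1.960
p-value = 0.0031
Decision: reject H₀ at α = 0.05

Answer: z = 2.9530, reject H₀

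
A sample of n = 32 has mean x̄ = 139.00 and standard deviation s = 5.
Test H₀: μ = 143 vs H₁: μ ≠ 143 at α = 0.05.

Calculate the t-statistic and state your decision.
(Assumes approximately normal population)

Answer: t = -4.5254, reject H₀

Derivation:
df = n - 1 = 31
SE = s/√n = 5/√32 = 0.8839
t = (x̄ - μ₀)/SE = (139.00 - 143)/0.8839 = -4.5254
Critical value: t_{0.025,31} = ±2.040
p-value ≈ 0.0001
Decision: reject H₀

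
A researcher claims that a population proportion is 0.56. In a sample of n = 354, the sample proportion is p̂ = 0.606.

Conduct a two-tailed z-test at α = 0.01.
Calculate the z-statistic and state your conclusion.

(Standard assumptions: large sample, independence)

H₀: p = 0.56, H₁: p ≠ 0.56
Standard error: SE = √(p₀(1-p₀)/n) = √(0.56×0.44/354) = 0.026383
z-statistic: z = (p̂ - p₀)/SE = (0.606 - 0.56)/0.026383 = 1.7435
Critical value: z_0.005 = ±2.576
p-value = 0.0812
Decision: fail to reject H₀ at α = 0.01

Answer: z = 1.7435, fail to reject H₀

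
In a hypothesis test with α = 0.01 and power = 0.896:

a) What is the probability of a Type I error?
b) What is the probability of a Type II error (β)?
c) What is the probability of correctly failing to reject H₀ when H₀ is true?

a) Type I error probability = α = 0.01
b) Power = P(reject H₀ | H₁ true) = 1 - β = 0.896, so Type II error probability = β = 1 - Power = 0.104
c) P(fail to reject H₀ | H₀ true) = 1 - α = 0.99

Answer: a) 0.01, b) 0.104, c) 0.99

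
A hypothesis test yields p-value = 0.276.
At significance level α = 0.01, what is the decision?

Compare p-value to α:
0.276 ≥ 0.01
Decision: fail to reject H₀

Answer: fail to reject H₀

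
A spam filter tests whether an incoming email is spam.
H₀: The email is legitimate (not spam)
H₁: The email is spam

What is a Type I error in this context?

Answer: Marking a legitimate email as spam

Derivation:
A Type I error (probability α) occurs when we reject a true H₀.
A Type II error (probability β) occurs when we fail to reject a false H₀.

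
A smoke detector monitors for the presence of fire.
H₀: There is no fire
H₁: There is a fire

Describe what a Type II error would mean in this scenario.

Answer: The alarm fails to sound when there actually is a fire

Derivation:
Type I error: rejecting H₀ when it is actually true (false positive).
Type II error: failing to reject H₀ when H₁ is actually true (false negative).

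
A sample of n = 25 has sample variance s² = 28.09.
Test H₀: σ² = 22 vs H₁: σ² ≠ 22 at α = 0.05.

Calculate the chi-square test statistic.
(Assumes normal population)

df = n - 1 = 24
χ² = (n-1)s²/σ₀² = 24×28.09/22 = 30.6436
Critical values: χ²_{0.975,24} = 12.401, χ²_{0.025,24} = 39.364
Rejection region: χ² < 12.401 or χ² > 39.364
Decision: fail to reject H₀

Answer: χ² = 30.6436, fail to reject H₀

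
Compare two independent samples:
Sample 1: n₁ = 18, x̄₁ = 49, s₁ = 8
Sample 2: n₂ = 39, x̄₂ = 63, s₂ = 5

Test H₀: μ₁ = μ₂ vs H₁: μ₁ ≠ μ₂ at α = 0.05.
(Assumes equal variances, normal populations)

Answer: t = -8.0715, reject H₀

Derivation:
Pooled variance: s²_p = [17×8² + 38×5²]/(55) = 37.0545
s_p = 6.0872
SE = s_p×√(1/n₁ + 1/n₂) = 6.0872×√(1/18 + 1/39) = 1.7345
t = (x̄₁ - x̄₂)/SE = (49 - 63)/1.7345 = -8.0715
df = 55, t-critical = ±2.004
Decision: reject H₀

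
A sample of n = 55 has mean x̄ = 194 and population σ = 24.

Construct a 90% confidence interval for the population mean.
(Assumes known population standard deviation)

Answer: (188.6765, 199.3235)

Derivation:
Confidence level: 90%, α = 0.1
z_0.05 = 1.645
SE = σ/√n = 24/√55 = 3.2362
Margin of error = 1.645 × 3.2362 = 5.3235
CI: x̄ ± margin = 194 ± 5.3235
CI: (188.6765, 199.3235)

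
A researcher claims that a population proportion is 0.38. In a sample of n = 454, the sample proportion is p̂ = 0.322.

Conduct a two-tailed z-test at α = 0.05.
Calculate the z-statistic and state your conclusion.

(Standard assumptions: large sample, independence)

Answer: z = -2.5461, reject H₀

Derivation:
H₀: p = 0.38, H₁: p ≠ 0.38
Standard error: SE = √(p₀(1-p₀)/n) = √(0.38×0.62/454) = 0.022780
z-statistic: z = (p̂ - p₀)/SE = (0.322 - 0.38)/0.022780 = -2.5461
Critical value: z_0.025 = ±1.960
p-value = 0.0109
Decision: reject H₀ at α = 0.05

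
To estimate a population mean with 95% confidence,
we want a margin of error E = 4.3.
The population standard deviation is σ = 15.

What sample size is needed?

Answer: n = 47

Derivation:
z_0.025 = 1.960
n = (z×σ/E)² = (1.960×15/4.3)²
n = 46.7474
Round up: n = 47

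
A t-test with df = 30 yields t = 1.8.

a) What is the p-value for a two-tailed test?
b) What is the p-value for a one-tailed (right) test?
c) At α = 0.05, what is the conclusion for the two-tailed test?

Using t-distribution with df = 30:
a) Two-tailed: p = 2×P(T > 1.8) = 0.0819
b) One-tailed: p = P(T > 1.8) = 0.0410
c) 0.0819 ≥ 0.05, fail to reject H₀

Answer: a) 0.0819, b) 0.0410, c) fail to reject H₀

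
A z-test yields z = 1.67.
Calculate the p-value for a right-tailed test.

For z = 1.67:
p = P(Z > 1.67) = 1 - Φ(1.67) = 0.0475

Answer: p-value ≈ 0.0475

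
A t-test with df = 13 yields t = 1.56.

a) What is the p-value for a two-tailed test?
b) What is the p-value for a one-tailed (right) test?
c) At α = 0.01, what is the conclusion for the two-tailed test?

Answer: a) 0.1428, b) 0.0714, c) fail to reject H₀

Derivation:
Using t-distribution with df = 13:
a) Two-tailed: p = 2×P(T > 1.56) = 0.1428
b) One-tailed: p = P(T > 1.56) = 0.0714
c) 0.1428 ≥ 0.01, fail to reject H₀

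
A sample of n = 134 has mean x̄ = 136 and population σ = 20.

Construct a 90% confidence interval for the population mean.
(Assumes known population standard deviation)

Answer: (133.1579, 138.8421)

Derivation:
Confidence level: 90%, α = 0.1
z_0.05 = 1.645
SE = σ/√n = 20/√134 = 1.7277
Margin of error = 1.645 × 1.7277 = 2.8421
CI: x̄ ± margin = 136 ± 2.8421
CI: (133.1579, 138.8421)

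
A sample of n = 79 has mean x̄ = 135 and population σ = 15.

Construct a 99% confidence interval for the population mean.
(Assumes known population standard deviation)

Confidence level: 99%, α = 0.01
z_0.005 = 2.576
SE = σ/√n = 15/√79 = 1.6876
Margin of error = 2.576 × 1.6876 = 4.3473
CI: x̄ ± margin = 135 ± 4.3473
CI: (130.6527, 139.3473)

Answer: (130.6527, 139.3473)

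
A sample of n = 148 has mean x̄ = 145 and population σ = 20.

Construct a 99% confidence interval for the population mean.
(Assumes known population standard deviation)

Confidence level: 99%, α = 0.01
z_0.005 = 2.576
SE = σ/√n = 20/√148 = 1.6440
Margin of error = 2.576 × 1.6440 = 4.2349
CI: x̄ ± margin = 145 ± 4.2349
CI: (140.7651, 149.2349)

Answer: (140.7651, 149.2349)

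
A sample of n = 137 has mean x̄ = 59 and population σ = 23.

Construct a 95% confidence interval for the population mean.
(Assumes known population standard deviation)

Answer: (55.1486, 62.8514)

Derivation:
Confidence level: 95%, α = 0.05
z_0.025 = 1.960
SE = σ/√n = 23/√137 = 1.9650
Margin of error = 1.960 × 1.9650 = 3.8514
CI: x̄ ± margin = 59 ± 3.8514
CI: (55.1486, 62.8514)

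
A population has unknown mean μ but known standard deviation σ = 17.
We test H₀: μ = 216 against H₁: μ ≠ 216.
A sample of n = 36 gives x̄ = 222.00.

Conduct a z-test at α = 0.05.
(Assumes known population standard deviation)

Answer: z = 2.1177, reject H₀

Derivation:
Standard error: SE = σ/√n = 17/√36 = 2.8333
z-statistic: z = (x̄ - μ₀)/SE = (222.00 - 216)/2.8333 = 2.1177
Critical value: ±1.960
p-value = 0.0342
Decision: reject H₀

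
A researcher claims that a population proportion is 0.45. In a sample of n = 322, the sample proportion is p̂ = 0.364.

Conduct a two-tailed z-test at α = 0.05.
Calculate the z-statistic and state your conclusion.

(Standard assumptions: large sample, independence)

H₀: p = 0.45, H₁: p ≠ 0.45
Standard error: SE = √(p₀(1-p₀)/n) = √(0.45×0.55/322) = 0.027724
z-statistic: z = (p̂ - p₀)/SE = (0.364 - 0.45)/0.027724 = -3.1020
Critical value: z_0.025 = ±1.960
p-value = 0.0019
Decision: reject H₀ at α = 0.05

Answer: z = -3.1020, reject H₀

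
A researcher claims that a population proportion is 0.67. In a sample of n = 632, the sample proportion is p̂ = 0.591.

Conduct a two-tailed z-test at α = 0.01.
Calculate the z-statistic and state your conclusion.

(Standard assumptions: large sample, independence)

H₀: p = 0.67, H₁: p ≠ 0.67
Standard error: SE = √(p₀(1-p₀)/n) = √(0.67×0.33/632) = 0.018704
z-statistic: z = (p̂ - p₀)/SE = (0.591 - 0.67)/0.018704 = -4.2237
Critical value: z_0.005 = ±2.576
p-value < 0.0001
Decision: reject H₀ at α = 0.01

Answer: z = -4.2237, reject H₀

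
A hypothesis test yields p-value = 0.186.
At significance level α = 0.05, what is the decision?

Compare p-value to α:
0.186 ≥ 0.05
Decision: fail to reject H₀

Answer: fail to reject H₀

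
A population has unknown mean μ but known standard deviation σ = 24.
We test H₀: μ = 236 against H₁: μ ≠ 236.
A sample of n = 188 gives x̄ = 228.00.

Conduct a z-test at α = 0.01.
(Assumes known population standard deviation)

Standard error: SE = σ/√n = 24/√188 = 1.7504
z-statistic: z = (x̄ - μ₀)/SE = (228.00 - 236)/1.7504 = -4.5704
Critical value: ±2.576
p-value < 0.0001
Decision: reject H₀

Answer: z = -4.5704, reject H₀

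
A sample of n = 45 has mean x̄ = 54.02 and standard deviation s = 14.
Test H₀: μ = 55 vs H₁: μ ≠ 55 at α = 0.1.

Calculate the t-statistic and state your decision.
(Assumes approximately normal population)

Answer: t = -0.4696, fail to reject H₀

Derivation:
df = n - 1 = 44
SE = s/√n = 14/√45 = 2.0870
t = (x̄ - μ₀)/SE = (54.02 - 55)/2.0870 = -0.4696
Critical value: t_{0.05,44} = ±1.680
p-value ≈ 0.6410
Decision: fail to reject H₀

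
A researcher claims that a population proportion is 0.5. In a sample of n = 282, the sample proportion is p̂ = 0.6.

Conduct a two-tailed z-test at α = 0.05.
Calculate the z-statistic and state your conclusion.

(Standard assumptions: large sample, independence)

H₀: p = 0.5, H₁: p ≠ 0.5
Standard error: SE = √(p₀(1-p₀)/n) = √(0.5×0.5/282) = 0.029775
z-statistic: z = (p̂ - p₀)/SE = (0.6 - 0.5)/0.029775 = 3.3585
Critical value: z_0.025 = ±1.960
p-value = 0.0008
Decision: reject H₀ at α = 0.05

Answer: z = 3.3585, reject H₀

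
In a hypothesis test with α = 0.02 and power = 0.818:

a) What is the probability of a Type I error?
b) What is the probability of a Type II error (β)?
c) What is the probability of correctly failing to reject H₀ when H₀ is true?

a) Type I error probability = α = 0.02
b) Power = P(reject H₀ | H₁ true) = 1 - β = 0.818, so Type II error probability = β = 1 - Power = 0.182
c) P(fail to reject H₀ | H₀ true) = 1 - α = 0.98

Answer: a) 0.02, b) 0.182, c) 0.98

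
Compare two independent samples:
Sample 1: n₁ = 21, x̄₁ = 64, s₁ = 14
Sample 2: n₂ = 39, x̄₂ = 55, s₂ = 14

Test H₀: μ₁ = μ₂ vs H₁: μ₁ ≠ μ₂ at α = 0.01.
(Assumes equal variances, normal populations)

Pooled variance: s²_p = [20×14² + 38×14²]/(58) = 196.0000
s_p = 14.0000
SE = s_p×√(1/n₁ + 1/n₂) = 14.0000×√(1/21 + 1/39) = 3.7893
t = (x̄₁ - x̄₂)/SE = (64 - 55)/3.7893 = 2.3751
df = 58, t-critical = ±2.663
Decision: fail to reject H₀

Answer: t = 2.3751, fail to reject H₀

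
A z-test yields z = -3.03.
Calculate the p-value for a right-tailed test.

For z = -3.03:
p = P(Z > -3.03) = 1 - Φ(-3.03) = 0.9988

Answer: p-value ≈ 0.9988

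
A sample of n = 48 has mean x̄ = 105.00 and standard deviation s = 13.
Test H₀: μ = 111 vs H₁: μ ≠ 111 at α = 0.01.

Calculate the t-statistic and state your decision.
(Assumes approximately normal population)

df = n - 1 = 47
SE = s/√n = 13/√48 = 1.8764
t = (x̄ - μ₀)/SE = (105.00 - 111)/1.8764 = -3.1976
Critical value: t_{0.005,47} = ±2.685
p-value ≈ 0.0025
Decision: reject H₀

Answer: t = -3.1976, reject H₀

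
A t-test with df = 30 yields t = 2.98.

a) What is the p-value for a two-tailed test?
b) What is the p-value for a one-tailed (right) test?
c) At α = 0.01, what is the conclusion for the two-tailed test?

Using t-distribution with df = 30:
a) Two-tailed: p = 2×P(T > 2.98) = 0.0057
b) One-tailed: p = P(T > 2.98) = 0.0028
c) 0.0057 < 0.01, reject H₀

Answer: a) 0.0057, b) 0.0028, c) reject H₀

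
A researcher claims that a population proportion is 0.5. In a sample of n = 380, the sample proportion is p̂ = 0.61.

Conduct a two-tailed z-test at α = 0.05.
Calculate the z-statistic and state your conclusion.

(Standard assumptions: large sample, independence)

H₀: p = 0.5, H₁: p ≠ 0.5
Standard error: SE = √(p₀(1-p₀)/n) = √(0.5×0.5/380) = 0.025649
z-statistic: z = (p̂ - p₀)/SE = (0.61 - 0.5)/0.025649 = 4.2887
Critical value: z_0.025 = ±1.960
p-value < 0.0001
Decision: reject H₀ at α = 0.05

Answer: z = 4.2887, reject H₀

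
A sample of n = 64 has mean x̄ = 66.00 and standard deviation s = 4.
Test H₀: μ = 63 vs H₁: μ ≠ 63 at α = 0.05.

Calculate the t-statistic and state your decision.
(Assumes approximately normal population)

df = n - 1 = 63
SE = s/√n = 4/√64 = 0.5000
t = (x̄ - μ₀)/SE = (66.00 - 63)/0.5000 = 6.0000
Critical value: t_{0.025,63} = ±1.998
p-value < 0.0001
Decision: reject H₀

Answer: t = 6.0000, reject H₀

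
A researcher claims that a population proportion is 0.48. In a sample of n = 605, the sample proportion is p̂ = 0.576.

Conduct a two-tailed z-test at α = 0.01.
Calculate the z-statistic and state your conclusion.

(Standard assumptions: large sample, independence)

H₀: p = 0.48, H₁: p ≠ 0.48
Standard error: SE = √(p₀(1-p₀)/n) = √(0.48×0.52/605) = 0.020312
z-statistic: z = (p̂ - p₀)/SE = (0.576 - 0.48)/0.020312 = 4.7263
Critical value: z_0.005 = ±2.576
p-value < 0.0001
Decision: reject H₀ at α = 0.01

Answer: z = 4.7263, reject H₀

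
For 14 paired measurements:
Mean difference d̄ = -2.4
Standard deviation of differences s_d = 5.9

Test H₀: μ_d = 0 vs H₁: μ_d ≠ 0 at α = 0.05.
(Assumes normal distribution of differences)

df = n - 1 = 13
SE = s_d/√n = 5.9/√14 = 1.5768
t = d̄/SE = -2.4/1.5768 = -1.5221
Critical value: t_{0.025,13} = ±2.160
p-value ≈ 0.1519
Decision: fail to reject H₀

Answer: t = -1.5221, fail to reject H₀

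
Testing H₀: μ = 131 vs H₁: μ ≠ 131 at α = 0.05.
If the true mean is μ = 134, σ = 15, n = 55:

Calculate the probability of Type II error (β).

SE = σ/√n = 15/√55 = 2.0226
Critical values: μ₀ ± z_0.025×SE = 131 ± 1.960×2.0226
Acceptance region: (127.0357, 134.9643)
Under H₁ (μ = 134): z_high = (134.9643 - 134)/2.0226 = 0.4768, z_low = (127.0357 - 134)/2.0226 = -3.4432
β = P(not reject | H₁) = Φ(0.4768) - Φ(-3.4432) ≈ 0.6830

Answer: β ≈ 0.6830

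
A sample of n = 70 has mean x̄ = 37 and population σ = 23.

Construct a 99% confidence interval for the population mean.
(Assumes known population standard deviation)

Answer: (29.9186, 44.0814)

Derivation:
Confidence level: 99%, α = 0.01
z_0.005 = 2.576
SE = σ/√n = 23/√70 = 2.7490
Margin of error = 2.576 × 2.7490 = 7.0814
CI: x̄ ± margin = 37 ± 7.0814
CI: (29.9186, 44.0814)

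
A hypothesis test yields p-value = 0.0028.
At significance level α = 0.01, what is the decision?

Compare p-value to α:
0.0028 < 0.01
Decision: reject H₀

Answer: reject H₀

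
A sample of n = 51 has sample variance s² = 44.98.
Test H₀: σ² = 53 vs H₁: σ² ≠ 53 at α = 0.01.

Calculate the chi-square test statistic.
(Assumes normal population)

Answer: χ² = 42.4340, fail to reject H₀

Derivation:
df = n - 1 = 50
χ² = (n-1)s²/σ₀² = 50×44.98/53 = 42.4340
Critical values: χ²_{0.995,50} = 27.991, χ²_{0.005,50} = 79.490
Rejection region: χ² < 27.991 or χ² > 79.490
Decision: fail to reject H₀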